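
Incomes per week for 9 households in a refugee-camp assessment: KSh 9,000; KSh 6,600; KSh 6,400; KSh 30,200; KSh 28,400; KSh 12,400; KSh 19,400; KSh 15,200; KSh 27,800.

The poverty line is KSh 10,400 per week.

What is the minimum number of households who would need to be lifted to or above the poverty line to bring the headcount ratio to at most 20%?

3 of the 9 households are poor, so H = 3/9 = 0.333.
A headcount ratio of at most 20% allows at most ⌊0.20 × 9⌋ = 1 poor households.
So at least 3 − 1 = 2 must be lifted.

2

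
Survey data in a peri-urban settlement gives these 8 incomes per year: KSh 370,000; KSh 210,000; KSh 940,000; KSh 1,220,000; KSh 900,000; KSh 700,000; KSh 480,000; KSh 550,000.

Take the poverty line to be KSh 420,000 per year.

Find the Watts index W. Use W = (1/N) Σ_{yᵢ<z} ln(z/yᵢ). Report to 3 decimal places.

0.102

Poor units: KSh 210,000, KSh 370,000 (q = 2 of N = 8).
ln(z/y) terms: ln(420000/210000) = 0.6931; ln(420000/370000) = 0.1268.
W = 0.819899 / 8 = 0.102.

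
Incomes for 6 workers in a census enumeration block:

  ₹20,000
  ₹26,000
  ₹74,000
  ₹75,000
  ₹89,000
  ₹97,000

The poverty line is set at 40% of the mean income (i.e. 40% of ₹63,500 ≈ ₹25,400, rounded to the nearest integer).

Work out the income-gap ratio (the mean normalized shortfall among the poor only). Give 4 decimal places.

Below z: ₹20,000 (q = 1 of N = 6).
Shortfall ratios (z−y)/z: 0.2126; sum = 0.212598.
I averages over the q = 1 poor units only: 0.212598 / 1 = 0.2126.

0.2126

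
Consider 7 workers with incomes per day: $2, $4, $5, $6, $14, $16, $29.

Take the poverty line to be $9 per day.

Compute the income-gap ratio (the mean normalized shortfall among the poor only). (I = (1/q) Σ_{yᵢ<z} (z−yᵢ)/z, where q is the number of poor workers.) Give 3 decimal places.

0.528

Incomes under z: $2, $4, $5, $6 (q = 4 of N = 7).
Shortfall ratios (z−y)/z: 0.7778, 0.5556, 0.4444, 0.3333; sum = 2.111111.
The income-gap ratio divides by q (the poor only): 2.111111 / 4 = 0.528.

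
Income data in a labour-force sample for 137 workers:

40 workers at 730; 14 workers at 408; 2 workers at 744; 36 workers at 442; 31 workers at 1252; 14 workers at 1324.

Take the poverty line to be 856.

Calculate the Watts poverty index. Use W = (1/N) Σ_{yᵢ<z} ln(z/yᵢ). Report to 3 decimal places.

0.298

Below z: 14×408, 36×442, 40×730, 2×744 (q = 92 of N = 137).
Log gaps: ln(856/408) = 0.7410 (×14); ln(856/442) = 0.6610 (×36); ln(856/730) = 0.1592 (×40); ln(856/744) = 0.1402 (×2).
W = 40.818115 / 137 = 0.298.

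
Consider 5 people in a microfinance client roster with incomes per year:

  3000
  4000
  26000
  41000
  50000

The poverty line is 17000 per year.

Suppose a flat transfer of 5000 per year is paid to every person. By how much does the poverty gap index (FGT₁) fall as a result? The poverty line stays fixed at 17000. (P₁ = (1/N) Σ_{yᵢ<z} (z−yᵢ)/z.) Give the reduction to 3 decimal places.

Before: below the line — 3000, 4000; poverty gap index (FGT₁) = 0.31765.
After the 5000 transfer: below the line — 8000, 9000; poverty gap index (FGT₁) = 0.20000.
Reduction = 0.31765 − 0.20000 = 0.118.

0.118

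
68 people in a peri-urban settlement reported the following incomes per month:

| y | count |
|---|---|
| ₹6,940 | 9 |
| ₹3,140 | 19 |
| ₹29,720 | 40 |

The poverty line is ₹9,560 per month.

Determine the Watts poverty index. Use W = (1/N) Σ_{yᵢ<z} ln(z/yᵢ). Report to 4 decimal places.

0.3535

Below the line: 19×₹3,140, 9×₹6,940 (q = 28 of N = 68).
Log gaps: ln(9560/3140) = 1.1134 (×19); ln(9560/6940) = 0.3203 (×9).
W = 24.036507 / 68 = 0.3535.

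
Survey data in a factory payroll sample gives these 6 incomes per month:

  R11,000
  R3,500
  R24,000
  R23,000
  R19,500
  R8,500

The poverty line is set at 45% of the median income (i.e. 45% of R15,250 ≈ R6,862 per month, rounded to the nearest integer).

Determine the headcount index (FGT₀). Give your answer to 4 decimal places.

0.1667

1 of the 6 workers have income below R6,862.
H = 1/6 = 0.1667.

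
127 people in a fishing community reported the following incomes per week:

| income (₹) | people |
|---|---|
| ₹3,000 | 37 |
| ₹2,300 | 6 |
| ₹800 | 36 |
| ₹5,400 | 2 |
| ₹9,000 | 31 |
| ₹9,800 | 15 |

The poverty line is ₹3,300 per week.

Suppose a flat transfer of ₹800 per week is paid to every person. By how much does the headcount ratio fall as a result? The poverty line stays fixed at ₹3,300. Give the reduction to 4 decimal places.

Before: below the line — 36×₹800, 6×₹2,300, 37×₹3,000; headcount ratio = 0.622047.
After the ₹800 transfer: below the line — 36×₹1,600, 6×₹3,100; headcount ratio = 0.330709.
Reduction = 0.622047 − 0.330709 = 0.2913.

0.2913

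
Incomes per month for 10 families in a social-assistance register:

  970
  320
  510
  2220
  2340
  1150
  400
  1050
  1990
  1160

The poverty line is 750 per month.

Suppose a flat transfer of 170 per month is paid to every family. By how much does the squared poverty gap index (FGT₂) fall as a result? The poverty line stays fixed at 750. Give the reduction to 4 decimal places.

Before: below the line — 320, 400, 510; squared poverty gap index (FGT₂) = 0.064889.
After the 170 transfer: below the line — 490, 570, 680; squared poverty gap index (FGT₂) = 0.018649.
Reduction = 0.064889 − 0.018649 = 0.0462.

0.0462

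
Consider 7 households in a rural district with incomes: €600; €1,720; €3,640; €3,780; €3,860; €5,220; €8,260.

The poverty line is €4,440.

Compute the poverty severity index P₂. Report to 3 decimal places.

0.171

Incomes under z: €600, €1,720, €3,640, €3,780, €3,860 (q = 5 of N = 7).
Normalized shortfalls: (4440−600)/4440 = 0.8649; (4440−1720)/4440 = 0.6126; (4440−3640)/4440 = 0.1802; (4440−3780)/4440 = 0.1486; (4440−3860)/4440 = 0.1306.
Squared: 0.7480; 0.3753; 0.0325; 0.0221; 0.0171.
Sum = 1.194911; P₂ = 1.194911 / 7 = 0.171.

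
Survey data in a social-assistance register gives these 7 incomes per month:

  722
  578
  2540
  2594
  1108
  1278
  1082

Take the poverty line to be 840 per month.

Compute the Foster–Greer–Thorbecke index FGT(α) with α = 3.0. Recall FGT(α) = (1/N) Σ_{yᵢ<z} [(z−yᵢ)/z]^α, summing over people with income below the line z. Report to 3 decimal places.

Below z: 578, 722 (q = 2 of N = 7).
Gap ratios (z−y)/z: (840−578)/840 = 0.3119; (840−722)/840 = 0.1405.
Raised to α = 3.0: 0.03034; 0.00277.
Sum = 0.033116; FGT(3.0) = 0.033116 / 7 = 0.005.

0.005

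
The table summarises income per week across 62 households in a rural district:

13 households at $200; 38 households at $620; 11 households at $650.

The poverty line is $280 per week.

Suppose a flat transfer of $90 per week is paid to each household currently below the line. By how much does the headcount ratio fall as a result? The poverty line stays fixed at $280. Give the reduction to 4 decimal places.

Before: below the line — 13×$200; headcount ratio = 0.209677.
After the $90 transfer: below the line — none; headcount ratio = 0.000000.
Reduction = 0.209677 − 0.000000 = 0.2097.

0.2097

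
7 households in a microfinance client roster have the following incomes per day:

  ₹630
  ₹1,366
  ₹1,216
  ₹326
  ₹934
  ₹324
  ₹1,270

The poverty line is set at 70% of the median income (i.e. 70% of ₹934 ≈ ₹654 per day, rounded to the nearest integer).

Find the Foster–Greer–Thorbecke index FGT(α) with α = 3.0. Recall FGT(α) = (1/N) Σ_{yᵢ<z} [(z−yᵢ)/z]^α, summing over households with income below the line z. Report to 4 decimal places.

Incomes under z: ₹324, ₹326, ₹630 (q = 3 of N = 7).
Gap ratios (z−y)/z: (654−324)/654 = 0.5046; (654−326)/654 = 0.5015; (654−630)/654 = 0.0367.
Raised to α = 3.0: 0.12847; 0.12615; 0.00005.
Sum = 0.254672; FGT(3.0) = 0.254672 / 7 = 0.0364.

0.0364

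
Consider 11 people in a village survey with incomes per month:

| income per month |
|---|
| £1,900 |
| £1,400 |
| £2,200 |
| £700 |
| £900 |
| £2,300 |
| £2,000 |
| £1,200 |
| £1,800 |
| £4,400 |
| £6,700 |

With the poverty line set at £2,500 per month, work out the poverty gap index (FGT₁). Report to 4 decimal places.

Poor units: £700, £900, £1,200, £1,400, £1,800, £1,900, £2,000, £2,200, £2,300 (q = 9 of N = 11).
Normalized shortfalls: (2500−700)/2500 = 0.7200; (2500−900)/2500 = 0.6400; (2500−1200)/2500 = 0.5200; (2500−1400)/2500 = 0.4400; (2500−1800)/2500 = 0.2800; (2500−1900)/2500 = 0.2400; (2500−2000)/2500 = 0.2000; (2500−2200)/2500 = 0.1200; (2500−2300)/2500 = 0.0800.
Sum of shortfalls = 3.240000; P₁ averages over all N: 3.240000 / 11 = 0.2945.

0.2945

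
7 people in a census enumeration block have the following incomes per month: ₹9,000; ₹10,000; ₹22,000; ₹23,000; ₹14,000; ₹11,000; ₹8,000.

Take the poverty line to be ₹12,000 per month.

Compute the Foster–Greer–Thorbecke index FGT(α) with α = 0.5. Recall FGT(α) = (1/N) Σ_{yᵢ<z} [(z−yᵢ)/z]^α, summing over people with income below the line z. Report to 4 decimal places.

Poor units: ₹8,000, ₹9,000, ₹10,000, ₹11,000 (q = 4 of N = 7).
Gap ratios (z−y)/z: (12000−8000)/12000 = 0.3333; (12000−9000)/12000 = 0.2500; (12000−10000)/12000 = 0.1667; (12000−11000)/12000 = 0.0833.
Raised to α = 0.5: 0.57735; 0.50000; 0.40825; 0.28868.
Sum = 1.774274; FGT(0.5) = 1.774274 / 7 = 0.2535.

0.2535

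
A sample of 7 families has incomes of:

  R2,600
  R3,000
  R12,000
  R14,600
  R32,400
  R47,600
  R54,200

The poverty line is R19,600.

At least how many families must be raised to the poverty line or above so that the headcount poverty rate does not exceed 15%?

3

Currently q = 4 of N = 7 are below the line (H = 0.571).
A headcount ratio of at most 15% allows at most ⌊0.15 × 7⌋ = 1 poor families.
So at least 4 − 1 = 3 must be lifted.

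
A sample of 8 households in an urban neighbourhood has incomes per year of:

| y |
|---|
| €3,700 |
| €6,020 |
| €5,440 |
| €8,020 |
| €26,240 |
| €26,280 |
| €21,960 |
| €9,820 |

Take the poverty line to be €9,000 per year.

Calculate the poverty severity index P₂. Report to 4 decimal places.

0.0781

Below z: €3,700, €5,440, €6,020, €8,020 (q = 4 of N = 8).
Relative gaps: (9000−3700)/9000 = 0.5889; (9000−5440)/9000 = 0.3956; (9000−6020)/9000 = 0.3311; (9000−8020)/9000 = 0.1089.
Squared: 0.3468; 0.1565; 0.1096; 0.0119.
Sum = 0.624746; P₂ = 0.624746 / 8 = 0.0781.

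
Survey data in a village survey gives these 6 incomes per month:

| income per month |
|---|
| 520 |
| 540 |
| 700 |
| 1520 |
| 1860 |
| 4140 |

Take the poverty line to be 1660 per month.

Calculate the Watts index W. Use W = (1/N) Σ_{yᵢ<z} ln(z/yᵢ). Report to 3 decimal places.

0.539

Below z: 520, 540, 700, 1520 (q = 4 of N = 6).
Log shortfalls: ln(1660/520) = 1.1607; ln(1660/540) = 1.1230; ln(1660/700) = 0.8635; ln(1660/1520) = 0.0881.
W = 3.235348 / 6 = 0.539.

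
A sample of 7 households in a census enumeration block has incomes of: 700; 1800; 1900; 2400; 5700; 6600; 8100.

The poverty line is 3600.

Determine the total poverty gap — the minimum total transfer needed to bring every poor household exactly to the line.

7600

Poor units: 700, 1800, 1900, 2400 (q = 4 of N = 7).
Individual gaps: 3600−700 = 2900; 3600−1800 = 1800; 3600−1900 = 1700; 3600−2400 = 1200.
Aggregate gap = 7600.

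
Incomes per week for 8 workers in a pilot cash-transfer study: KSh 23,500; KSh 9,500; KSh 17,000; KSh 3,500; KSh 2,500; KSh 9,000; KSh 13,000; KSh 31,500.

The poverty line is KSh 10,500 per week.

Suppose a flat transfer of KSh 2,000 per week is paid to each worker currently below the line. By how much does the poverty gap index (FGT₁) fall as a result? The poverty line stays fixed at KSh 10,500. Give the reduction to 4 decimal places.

0.0774

Before: below the line — KSh 2,500, KSh 3,500, KSh 9,000, KSh 9,500; poverty gap index (FGT₁) = 0.208333.
After the KSh 2,000 transfer: below the line — KSh 4,500, KSh 5,500; poverty gap index (FGT₁) = 0.130952.
Reduction = 0.208333 − 0.130952 = 0.0774.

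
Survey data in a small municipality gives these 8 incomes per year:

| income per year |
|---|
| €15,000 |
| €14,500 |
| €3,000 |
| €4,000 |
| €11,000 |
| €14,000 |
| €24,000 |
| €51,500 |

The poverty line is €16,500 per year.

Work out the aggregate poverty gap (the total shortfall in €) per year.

€37,500

Below the line: €3,000, €4,000, €11,000, €14,000, €14,500, €15,000 (q = 6 of N = 8).
Individual gaps: 16500−3000 = 13500; 16500−4000 = 12500; 16500−11000 = 5500; 16500−14000 = 2500; 16500−14500 = 2000; 16500−15000 = 1500.
Aggregate gap = €37,500.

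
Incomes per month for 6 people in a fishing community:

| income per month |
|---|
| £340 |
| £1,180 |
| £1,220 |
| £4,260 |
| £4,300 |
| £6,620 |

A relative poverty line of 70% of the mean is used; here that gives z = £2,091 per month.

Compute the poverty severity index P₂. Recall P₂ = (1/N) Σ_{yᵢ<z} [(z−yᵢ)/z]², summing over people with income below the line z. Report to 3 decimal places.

0.177

Incomes under z: £340, £1,180, £1,220 (q = 3 of N = 6).
Shortfall ratios: (2091−340)/2091 = 0.8374; (2091−1180)/2091 = 0.4357; (2091−1220)/2091 = 0.4165.
Squared: 0.7012; 0.1898; 0.1735.
Sum = 1.064562; P₂ = 1.064562 / 6 = 0.177.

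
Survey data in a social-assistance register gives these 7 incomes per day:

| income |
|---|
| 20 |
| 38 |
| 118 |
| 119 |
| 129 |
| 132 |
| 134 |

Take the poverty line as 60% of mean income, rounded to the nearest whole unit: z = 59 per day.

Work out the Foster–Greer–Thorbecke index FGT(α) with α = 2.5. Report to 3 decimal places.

Below the line: 20, 38 (q = 2 of N = 7).
Relative gaps: (59−20)/59 = 0.6610; (59−38)/59 = 0.3559.
Raised to α = 2.5: 0.35525; 0.07558.
Sum = 0.430830; FGT(2.5) = 0.430830 / 7 = 0.062.

0.062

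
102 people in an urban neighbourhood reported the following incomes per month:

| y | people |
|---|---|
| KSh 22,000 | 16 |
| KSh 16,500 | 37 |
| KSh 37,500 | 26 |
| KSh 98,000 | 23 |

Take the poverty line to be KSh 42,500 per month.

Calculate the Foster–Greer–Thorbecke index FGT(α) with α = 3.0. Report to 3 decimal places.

Incomes under z: 37×KSh 16,500, 16×KSh 22,000, 26×KSh 37,500 (q = 79 of N = 102).
Normalized shortfalls: (42500−16500)/42500 = 0.6118 (×37); (42500−22000)/42500 = 0.4824 (×16); (42500−37500)/42500 = 0.1176 (×26).
Raised to α = 3.0: 0.22896 (×37); 0.11223 (×16); 0.00163 (×26).
Sum = 10.309354; FGT(3.0) = 10.309354 / 102 = 0.101.

0.101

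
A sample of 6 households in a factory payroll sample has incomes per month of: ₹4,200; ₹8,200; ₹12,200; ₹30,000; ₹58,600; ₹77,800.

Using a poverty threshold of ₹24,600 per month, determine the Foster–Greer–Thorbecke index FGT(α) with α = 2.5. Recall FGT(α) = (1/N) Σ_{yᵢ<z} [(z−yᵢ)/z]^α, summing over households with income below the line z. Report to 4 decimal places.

Below z: ₹4,200, ₹8,200, ₹12,200 (q = 3 of N = 6).
Shortfall ratios: (24600−4200)/24600 = 0.8293; (24600−8200)/24600 = 0.6667; (24600−12200)/24600 = 0.5041.
Raised to α = 2.5: 0.62624; 0.36289; 0.18039.
Sum = 1.169514; FGT(2.5) = 1.169514 / 6 = 0.1949.

0.1949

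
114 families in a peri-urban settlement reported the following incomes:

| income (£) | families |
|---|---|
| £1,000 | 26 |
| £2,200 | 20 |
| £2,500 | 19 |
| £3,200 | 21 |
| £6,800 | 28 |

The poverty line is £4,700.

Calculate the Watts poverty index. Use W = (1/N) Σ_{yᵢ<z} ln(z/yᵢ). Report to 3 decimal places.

Incomes under z: 26×£1,000, 20×£2,200, 19×£2,500, 21×£3,200 (q = 86 of N = 114).
ln(z/y) terms: ln(4700/1000) = 1.5476 (×26); ln(4700/2200) = 0.7591 (×20); ln(4700/2500) = 0.6313 (×19); ln(4700/3200) = 0.3844 (×21).
W = 75.485538 / 114 = 0.662.

0.662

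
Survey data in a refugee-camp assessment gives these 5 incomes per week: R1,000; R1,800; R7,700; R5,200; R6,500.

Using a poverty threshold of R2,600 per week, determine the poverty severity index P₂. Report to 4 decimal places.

0.0947

Below the line: R1,000, R1,800 (q = 2 of N = 5).
Shortfall ratios: (2600−1000)/2600 = 0.6154; (2600−1800)/2600 = 0.3077.
Squared: 0.3787; 0.0947.
Sum = 0.473373; P₂ = 0.473373 / 5 = 0.0947.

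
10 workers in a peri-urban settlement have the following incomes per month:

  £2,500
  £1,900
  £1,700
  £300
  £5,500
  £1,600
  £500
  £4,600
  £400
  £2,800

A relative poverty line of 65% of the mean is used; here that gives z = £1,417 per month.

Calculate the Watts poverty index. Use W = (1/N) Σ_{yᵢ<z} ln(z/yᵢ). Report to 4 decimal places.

Below z: £300, £400, £500 (q = 3 of N = 10).
Log gaps: ln(1417/300) = 1.5525; ln(1417/400) = 1.2648; ln(1417/500) = 1.0417.
W = 3.859037 / 10 = 0.3859.

0.3859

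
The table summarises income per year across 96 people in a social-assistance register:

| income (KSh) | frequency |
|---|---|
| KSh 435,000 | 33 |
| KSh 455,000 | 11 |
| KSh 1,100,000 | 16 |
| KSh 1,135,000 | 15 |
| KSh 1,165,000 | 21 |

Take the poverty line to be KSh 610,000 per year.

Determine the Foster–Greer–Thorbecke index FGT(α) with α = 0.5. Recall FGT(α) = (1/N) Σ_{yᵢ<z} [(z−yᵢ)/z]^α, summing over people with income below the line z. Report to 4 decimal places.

Incomes under z: 33×KSh 435,000, 11×KSh 455,000 (q = 44 of N = 96).
Shortfall ratios: (610000−435000)/610000 = 0.2869 (×33); (610000−455000)/610000 = 0.2541 (×11).
Raised to α = 0.5: 0.53562 (×33); 0.50408 (×11).
Sum = 23.220250; FGT(0.5) = 23.220250 / 96 = 0.2419.

0.2419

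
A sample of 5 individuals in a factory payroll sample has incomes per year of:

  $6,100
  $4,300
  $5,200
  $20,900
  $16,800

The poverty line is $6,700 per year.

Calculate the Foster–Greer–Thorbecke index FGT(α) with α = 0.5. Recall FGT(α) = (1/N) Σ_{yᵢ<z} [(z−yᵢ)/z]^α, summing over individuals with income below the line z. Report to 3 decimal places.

Below z: $4,300, $5,200, $6,100 (q = 3 of N = 5).
Normalized shortfalls: (6700−4300)/6700 = 0.3582; (6700−5200)/6700 = 0.2239; (6700−6100)/6700 = 0.0896.
Raised to α = 0.5: 0.59851; 0.47316; 0.29925.
Sum = 1.370919; FGT(0.5) = 1.370919 / 5 = 0.274.

0.274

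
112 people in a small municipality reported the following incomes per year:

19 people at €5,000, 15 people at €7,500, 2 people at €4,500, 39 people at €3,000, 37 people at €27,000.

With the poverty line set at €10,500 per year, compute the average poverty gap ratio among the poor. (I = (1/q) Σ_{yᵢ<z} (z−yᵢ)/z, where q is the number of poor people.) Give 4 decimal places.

Below the line: 39×€3,000, 2×€4,500, 19×€5,000, 15×€7,500 (q = 75 of N = 112).
Relative gaps: 0.7143 (×39), 0.5714 (×2), 0.5238 (×19), 0.2857 (×15); sum = 43.238095.
The income-gap ratio divides by q (the poor only): 43.238095 / 75 = 0.5765.

0.5765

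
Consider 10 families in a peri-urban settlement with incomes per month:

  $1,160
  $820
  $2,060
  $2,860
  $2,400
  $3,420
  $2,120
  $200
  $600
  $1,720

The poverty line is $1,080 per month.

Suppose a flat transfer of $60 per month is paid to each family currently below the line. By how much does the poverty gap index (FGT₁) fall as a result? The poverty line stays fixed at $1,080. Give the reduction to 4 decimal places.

Before: below the line — $200, $600, $820; poverty gap index (FGT₁) = 0.150000.
After the $60 transfer: below the line — $260, $660, $880; poverty gap index (FGT₁) = 0.133333.
Reduction = 0.150000 − 0.133333 = 0.0167.

0.0167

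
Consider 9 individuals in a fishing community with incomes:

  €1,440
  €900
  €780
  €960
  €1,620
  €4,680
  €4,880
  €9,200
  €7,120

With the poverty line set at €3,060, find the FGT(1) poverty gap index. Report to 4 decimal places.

Poor units: €780, €900, €960, €1,440, €1,620 (q = 5 of N = 9).
Relative gaps: (3060−780)/3060 = 0.7451; (3060−900)/3060 = 0.7059; (3060−960)/3060 = 0.6863; (3060−1440)/3060 = 0.5294; (3060−1620)/3060 = 0.4706.
Σ = 3.137255. Dividing by the full population N = 9 gives P₁ = 0.3486.

0.3486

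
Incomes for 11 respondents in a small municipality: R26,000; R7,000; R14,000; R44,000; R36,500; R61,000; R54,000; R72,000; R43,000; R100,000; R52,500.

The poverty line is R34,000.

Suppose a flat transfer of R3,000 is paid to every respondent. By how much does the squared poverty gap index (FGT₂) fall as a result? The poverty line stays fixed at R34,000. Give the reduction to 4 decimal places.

0.0238

Before: below the line — R7,000, R14,000, R26,000; squared poverty gap index (FGT₂) = 0.093819.
After the R3,000 transfer: below the line — R10,000, R17,000, R29,000; squared poverty gap index (FGT₂) = 0.069991.
Reduction = 0.093819 − 0.069991 = 0.0238.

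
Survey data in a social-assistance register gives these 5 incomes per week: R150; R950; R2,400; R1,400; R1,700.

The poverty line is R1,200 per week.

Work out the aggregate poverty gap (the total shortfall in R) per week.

R1,300

Below z: R150, R950 (q = 2 of N = 5).
Individual gaps: 1200−150 = 1050; 1200−950 = 250.
Aggregate gap = R1,300.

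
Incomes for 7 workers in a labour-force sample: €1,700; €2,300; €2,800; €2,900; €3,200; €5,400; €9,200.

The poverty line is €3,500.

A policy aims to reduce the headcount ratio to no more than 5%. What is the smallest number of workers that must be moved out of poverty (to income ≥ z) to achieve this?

5 of the 7 workers are poor, so H = 5/7 = 0.714.
A headcount ratio of at most 5% allows at most ⌊0.05 × 7⌋ = 0 poor workers.
So at least 5 − 0 = 5 must be lifted.

5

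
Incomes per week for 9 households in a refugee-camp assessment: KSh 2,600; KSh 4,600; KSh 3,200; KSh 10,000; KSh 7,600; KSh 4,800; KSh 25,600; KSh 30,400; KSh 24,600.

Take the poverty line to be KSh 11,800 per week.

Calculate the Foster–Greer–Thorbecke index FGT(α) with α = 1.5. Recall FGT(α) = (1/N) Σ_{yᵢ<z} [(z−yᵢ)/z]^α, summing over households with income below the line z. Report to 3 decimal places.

0.280

Poor units: KSh 2,600, KSh 3,200, KSh 4,600, KSh 4,800, KSh 7,600, KSh 10,000 (q = 6 of N = 9).
Gap ratios (z−y)/z: (11800−2600)/11800 = 0.7797; (11800−3200)/11800 = 0.7288; (11800−4600)/11800 = 0.6102; (11800−4800)/11800 = 0.5932; (11800−7600)/11800 = 0.3559; (11800−10000)/11800 = 0.1525.
Raised to α = 1.5: 0.68843; 0.62219; 0.47662; 0.45690; 0.21235; 0.05958.
Sum = 2.516075; FGT(1.5) = 2.516075 / 9 = 0.280.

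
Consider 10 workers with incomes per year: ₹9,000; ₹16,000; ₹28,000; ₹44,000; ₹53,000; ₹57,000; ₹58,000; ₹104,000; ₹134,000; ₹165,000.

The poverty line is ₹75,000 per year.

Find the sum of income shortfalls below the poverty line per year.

₹260,000

Below z: ₹9,000, ₹16,000, ₹28,000, ₹44,000, ₹53,000, ₹57,000, ₹58,000 (q = 7 of N = 10).
Individual gaps: 75000−9000 = 66000; 75000−16000 = 59000; 75000−28000 = 47000; 75000−44000 = 31000; 75000−53000 = 22000; 75000−57000 = 18000; 75000−58000 = 17000.
Aggregate gap = ₹260,000.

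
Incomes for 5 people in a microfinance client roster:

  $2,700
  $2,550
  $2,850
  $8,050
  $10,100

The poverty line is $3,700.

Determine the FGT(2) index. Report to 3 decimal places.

0.044

Poor units: $2,550, $2,700, $2,850 (q = 3 of N = 5).
Relative gaps: (3700−2550)/3700 = 0.3108; (3700−2700)/3700 = 0.2703; (3700−2850)/3700 = 0.2297.
Squared: 0.0966; 0.0730; 0.0528.
Sum = 0.222425; P₂ = 0.222425 / 5 = 0.044.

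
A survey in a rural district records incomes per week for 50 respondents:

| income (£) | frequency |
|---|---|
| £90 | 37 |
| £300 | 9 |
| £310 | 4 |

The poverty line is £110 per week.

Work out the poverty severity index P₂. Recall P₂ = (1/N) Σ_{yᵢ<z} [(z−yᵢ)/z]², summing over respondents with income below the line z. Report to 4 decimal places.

0.0245

Poor units: 37×£90 (q = 37 of N = 50).
Gap ratios (z−y)/z: (110−90)/110 = 0.1818 (×37).
Squared: 0.0331 (×37).
Sum = 1.223140; P₂ = 1.223140 / 50 = 0.0245.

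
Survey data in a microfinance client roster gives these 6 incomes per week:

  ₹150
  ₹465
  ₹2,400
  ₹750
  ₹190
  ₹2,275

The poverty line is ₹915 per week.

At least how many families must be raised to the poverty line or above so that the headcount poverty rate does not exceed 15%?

4

4 of the 6 families are poor, so H = 4/6 = 0.667.
A headcount ratio of at most 15% allows at most ⌊0.15 × 6⌋ = 0 poor families.
So at least 4 − 0 = 4 must be lifted.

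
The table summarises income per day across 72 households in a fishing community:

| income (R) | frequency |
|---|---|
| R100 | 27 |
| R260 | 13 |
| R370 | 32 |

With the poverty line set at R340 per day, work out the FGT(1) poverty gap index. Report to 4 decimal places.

0.3072

Below the line: 27×R100, 13×R260 (q = 40 of N = 72).
Normalized shortfalls: (340−100)/340 = 0.7059 (×27); (340−260)/340 = 0.2353 (×13).
Σ = 22.117647. Dividing by the full population N = 72 gives P₁ = 0.3072.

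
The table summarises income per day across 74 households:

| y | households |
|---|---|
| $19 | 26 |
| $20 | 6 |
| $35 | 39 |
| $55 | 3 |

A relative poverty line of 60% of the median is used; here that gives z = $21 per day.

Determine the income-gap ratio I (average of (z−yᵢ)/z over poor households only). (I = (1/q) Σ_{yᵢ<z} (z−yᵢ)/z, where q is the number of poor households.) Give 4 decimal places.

0.0863

Incomes under z: 26×$19, 6×$20 (q = 32 of N = 74).
Shortfall ratios (z−y)/z: 0.0952 (×26), 0.0476 (×6); sum = 2.761905.
I averages over the q = 32 poor units only: 2.761905 / 32 = 0.0863.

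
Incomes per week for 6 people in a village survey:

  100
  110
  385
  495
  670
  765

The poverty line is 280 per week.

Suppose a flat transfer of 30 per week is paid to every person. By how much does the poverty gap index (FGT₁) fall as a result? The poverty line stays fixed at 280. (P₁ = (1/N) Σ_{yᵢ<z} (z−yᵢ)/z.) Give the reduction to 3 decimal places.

0.036

Before: below the line — 100, 110; poverty gap index (FGT₁) = 0.20833.
After the 30 transfer: below the line — 130, 140; poverty gap index (FGT₁) = 0.17262.
Reduction = 0.20833 − 0.17262 = 0.036.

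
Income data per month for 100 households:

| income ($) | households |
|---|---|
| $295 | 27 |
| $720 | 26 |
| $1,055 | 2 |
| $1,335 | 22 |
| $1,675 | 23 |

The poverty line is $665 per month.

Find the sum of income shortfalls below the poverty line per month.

$9,990

Below the line: 27×$295 (q = 27 of N = 100).
Individual gaps: 27×(665−295) = 9990.
Aggregate gap = $9,990.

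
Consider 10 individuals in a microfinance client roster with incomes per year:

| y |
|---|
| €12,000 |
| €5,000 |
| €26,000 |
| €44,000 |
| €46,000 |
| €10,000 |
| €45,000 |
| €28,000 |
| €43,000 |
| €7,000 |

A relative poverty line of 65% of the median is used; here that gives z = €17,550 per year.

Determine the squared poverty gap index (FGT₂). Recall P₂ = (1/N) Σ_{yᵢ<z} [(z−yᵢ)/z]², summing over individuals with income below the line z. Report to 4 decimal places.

0.1158

Below the line: €5,000, €7,000, €10,000, €12,000 (q = 4 of N = 10).
Normalized shortfalls: (17550−5000)/17550 = 0.7151; (17550−7000)/17550 = 0.6011; (17550−10000)/17550 = 0.4302; (17550−12000)/17550 = 0.3162.
Squared: 0.5114; 0.3614; 0.1851; 0.1000.
Sum = 1.157815; P₂ = 1.157815 / 10 = 0.1158.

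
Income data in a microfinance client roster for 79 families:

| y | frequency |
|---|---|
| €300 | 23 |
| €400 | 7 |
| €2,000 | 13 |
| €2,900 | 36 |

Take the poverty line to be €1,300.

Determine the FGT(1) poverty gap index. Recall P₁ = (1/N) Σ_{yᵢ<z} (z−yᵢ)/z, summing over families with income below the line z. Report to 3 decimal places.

0.285

Incomes under z: 23×€300, 7×€400 (q = 30 of N = 79).
Shortfall ratios: (1300−300)/1300 = 0.7692 (×23); (1300−400)/1300 = 0.6923 (×7).
Σ = 22.538462. Dividing by the full population N = 79 gives P₁ = 0.285.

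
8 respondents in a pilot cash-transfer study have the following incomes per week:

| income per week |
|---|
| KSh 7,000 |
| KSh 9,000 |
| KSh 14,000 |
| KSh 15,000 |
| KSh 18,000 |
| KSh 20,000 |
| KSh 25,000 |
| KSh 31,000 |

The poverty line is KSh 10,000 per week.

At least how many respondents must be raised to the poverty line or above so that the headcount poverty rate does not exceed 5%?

2

Currently q = 2 of N = 8 are below the line (H = 0.250).
A headcount ratio of at most 5% allows at most ⌊0.05 × 8⌋ = 0 poor respondents.
So at least 2 − 0 = 2 must be lifted.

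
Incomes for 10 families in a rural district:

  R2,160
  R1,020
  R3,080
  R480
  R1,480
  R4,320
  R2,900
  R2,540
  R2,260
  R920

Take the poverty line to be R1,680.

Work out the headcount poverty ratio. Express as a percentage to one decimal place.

4 of the 10 families have income below R1,680.
H = 4/10 = 40.0%.

40.0%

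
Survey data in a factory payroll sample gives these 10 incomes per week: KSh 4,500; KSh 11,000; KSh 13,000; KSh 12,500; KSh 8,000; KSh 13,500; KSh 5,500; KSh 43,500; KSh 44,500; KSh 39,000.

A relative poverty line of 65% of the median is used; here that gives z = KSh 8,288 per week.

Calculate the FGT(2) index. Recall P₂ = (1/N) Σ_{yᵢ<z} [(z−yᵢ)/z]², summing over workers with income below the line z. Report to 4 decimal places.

Below the line: KSh 4,500, KSh 5,500, KSh 8,000 (q = 3 of N = 10).
Shortfall ratios: (8288−4500)/8288 = 0.4570; (8288−5500)/8288 = 0.3364; (8288−8000)/8288 = 0.0347.
Squared: 0.2089; 0.1132; 0.0012.
Sum = 0.323257; P₂ = 0.323257 / 10 = 0.0323.

0.0323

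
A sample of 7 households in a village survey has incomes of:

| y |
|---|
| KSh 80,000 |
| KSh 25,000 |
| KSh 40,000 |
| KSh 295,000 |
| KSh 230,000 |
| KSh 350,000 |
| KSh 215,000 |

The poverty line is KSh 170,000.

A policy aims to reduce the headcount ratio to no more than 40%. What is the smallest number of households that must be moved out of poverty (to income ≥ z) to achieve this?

1

3 of the 7 households are poor, so H = 3/7 = 0.429.
A headcount ratio of at most 40% allows at most ⌊0.40 × 7⌋ = 2 poor households.
So at least 3 − 2 = 1 must be lifted.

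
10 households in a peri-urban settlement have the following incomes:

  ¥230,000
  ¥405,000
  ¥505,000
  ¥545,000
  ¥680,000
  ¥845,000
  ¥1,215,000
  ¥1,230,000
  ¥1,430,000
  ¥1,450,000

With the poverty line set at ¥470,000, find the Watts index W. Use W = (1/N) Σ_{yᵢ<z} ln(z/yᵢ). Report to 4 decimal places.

Below the line: ¥230,000, ¥405,000 (q = 2 of N = 10).
Log gaps: ln(470000/230000) = 0.7147; ln(470000/405000) = 0.1488.
W = 0.863499 / 10 = 0.0863.

0.0863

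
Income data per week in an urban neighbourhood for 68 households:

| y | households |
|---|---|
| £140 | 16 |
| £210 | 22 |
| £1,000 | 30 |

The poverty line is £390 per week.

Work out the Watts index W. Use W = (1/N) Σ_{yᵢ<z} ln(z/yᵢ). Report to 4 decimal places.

Below z: 16×£140, 22×£210 (q = 38 of N = 68).
Log gaps: ln(390/140) = 1.0245 (×16); ln(390/210) = 0.6190 (×22).
W = 30.010932 / 68 = 0.4413.

0.4413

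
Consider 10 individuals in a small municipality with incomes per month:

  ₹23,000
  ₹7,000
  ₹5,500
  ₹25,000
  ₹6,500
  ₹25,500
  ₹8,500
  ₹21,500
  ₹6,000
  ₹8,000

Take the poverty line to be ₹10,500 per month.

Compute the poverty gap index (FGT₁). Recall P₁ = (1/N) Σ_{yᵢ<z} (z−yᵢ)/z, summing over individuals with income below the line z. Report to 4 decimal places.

0.2048

Poor units: ₹5,500, ₹6,000, ₹6,500, ₹7,000, ₹8,000, ₹8,500 (q = 6 of N = 10).
Shortfall ratios: (10500−5500)/10500 = 0.4762; (10500−6000)/10500 = 0.4286; (10500−6500)/10500 = 0.3810; (10500−7000)/10500 = 0.3333; (10500−8000)/10500 = 0.2381; (10500−8500)/10500 = 0.1905.
Sum of shortfalls = 2.047619; P₁ averages over all N: 2.047619 / 10 = 0.2048.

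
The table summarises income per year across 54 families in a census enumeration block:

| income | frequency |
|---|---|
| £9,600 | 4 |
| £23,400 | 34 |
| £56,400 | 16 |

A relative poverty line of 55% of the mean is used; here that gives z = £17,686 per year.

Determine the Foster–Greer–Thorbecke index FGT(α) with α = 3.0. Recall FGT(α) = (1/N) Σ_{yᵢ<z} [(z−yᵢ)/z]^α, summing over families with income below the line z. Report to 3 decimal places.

Below z: 4×£9,600 (q = 4 of N = 54).
Shortfall ratios: (17686−9600)/17686 = 0.4572 (×4).
Raised to α = 3.0: 0.09557 (×4).
Sum = 0.382272; FGT(3.0) = 0.382272 / 54 = 0.007.

0.007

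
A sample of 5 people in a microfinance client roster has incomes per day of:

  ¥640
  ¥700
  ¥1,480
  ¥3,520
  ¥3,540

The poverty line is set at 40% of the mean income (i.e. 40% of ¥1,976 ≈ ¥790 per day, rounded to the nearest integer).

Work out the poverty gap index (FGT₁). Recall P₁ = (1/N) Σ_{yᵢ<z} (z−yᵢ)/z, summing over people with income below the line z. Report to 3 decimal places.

0.061

Poor units: ¥640, ¥700 (q = 2 of N = 5).
Gap ratios (z−y)/z: (790−640)/790 = 0.1899; (790−700)/790 = 0.1139.
Σ = 0.303797. Dividing by the full population N = 5 gives P₁ = 0.061.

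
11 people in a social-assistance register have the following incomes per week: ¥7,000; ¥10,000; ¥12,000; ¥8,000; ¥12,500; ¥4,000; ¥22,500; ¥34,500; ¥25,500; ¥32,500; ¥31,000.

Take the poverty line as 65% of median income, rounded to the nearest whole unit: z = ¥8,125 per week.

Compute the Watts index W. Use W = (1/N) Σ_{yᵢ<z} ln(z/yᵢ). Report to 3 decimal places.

0.079

Below z: ¥4,000, ¥7,000, ¥8,000 (q = 3 of N = 11).
Log shortfalls: ln(8125/4000) = 0.7087; ln(8125/7000) = 0.1490; ln(8125/8000) = 0.0155.
W = 0.873191 / 11 = 0.079.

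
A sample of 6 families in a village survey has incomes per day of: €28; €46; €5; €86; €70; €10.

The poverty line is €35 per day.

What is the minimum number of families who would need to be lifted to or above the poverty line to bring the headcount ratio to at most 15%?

3 of the 6 families are poor, so H = 3/6 = 0.500.
A headcount ratio of at most 15% allows at most ⌊0.15 × 6⌋ = 0 poor families.
So at least 3 − 0 = 3 must be lifted.

3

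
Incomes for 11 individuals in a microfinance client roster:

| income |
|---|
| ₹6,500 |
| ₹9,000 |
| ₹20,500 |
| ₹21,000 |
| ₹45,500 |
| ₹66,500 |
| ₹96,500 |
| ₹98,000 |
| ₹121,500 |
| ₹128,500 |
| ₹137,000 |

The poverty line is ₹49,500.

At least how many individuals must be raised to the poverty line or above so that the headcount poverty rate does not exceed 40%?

1

5 of the 11 individuals are poor, so H = 5/11 = 0.455.
A headcount ratio of at most 40% allows at most ⌊0.40 × 11⌋ = 4 poor individuals.
So at least 5 − 4 = 1 must be lifted.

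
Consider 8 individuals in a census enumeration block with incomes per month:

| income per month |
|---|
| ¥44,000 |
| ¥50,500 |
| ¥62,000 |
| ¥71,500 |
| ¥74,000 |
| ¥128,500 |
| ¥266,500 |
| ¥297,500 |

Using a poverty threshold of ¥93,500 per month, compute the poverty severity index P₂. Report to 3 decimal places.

0.088

Below the line: ¥44,000, ¥50,500, ¥62,000, ¥71,500, ¥74,000 (q = 5 of N = 8).
Shortfall ratios: (93500−44000)/93500 = 0.5294; (93500−50500)/93500 = 0.4599; (93500−62000)/93500 = 0.3369; (93500−71500)/93500 = 0.2353; (93500−74000)/93500 = 0.2086.
Squared: 0.2803; 0.2115; 0.1135; 0.0554; 0.0435.
Sum = 0.704138; P₂ = 0.704138 / 8 = 0.088.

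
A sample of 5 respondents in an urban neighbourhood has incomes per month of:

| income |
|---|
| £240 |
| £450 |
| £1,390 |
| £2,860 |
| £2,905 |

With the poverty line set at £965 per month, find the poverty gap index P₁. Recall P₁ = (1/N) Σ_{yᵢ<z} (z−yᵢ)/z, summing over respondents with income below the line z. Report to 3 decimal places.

Below the line: £240, £450 (q = 2 of N = 5).
Relative gaps: (965−240)/965 = 0.7513; (965−450)/965 = 0.5337.
Sum of shortfalls = 1.284974; P₁ averages over all N: 1.284974 / 5 = 0.257.

0.257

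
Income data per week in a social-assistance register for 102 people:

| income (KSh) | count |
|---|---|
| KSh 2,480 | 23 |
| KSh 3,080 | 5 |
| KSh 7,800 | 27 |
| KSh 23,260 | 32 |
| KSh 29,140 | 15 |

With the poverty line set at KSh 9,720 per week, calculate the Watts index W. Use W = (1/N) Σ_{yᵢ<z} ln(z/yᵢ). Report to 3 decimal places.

Below z: 23×KSh 2,480, 5×KSh 3,080, 27×KSh 7,800 (q = 55 of N = 102).
Log gaps: ln(9720/2480) = 1.3659 (×23); ln(9720/3080) = 1.1493 (×5); ln(9720/7800) = 0.2201 (×27).
W = 43.104273 / 102 = 0.423.

0.423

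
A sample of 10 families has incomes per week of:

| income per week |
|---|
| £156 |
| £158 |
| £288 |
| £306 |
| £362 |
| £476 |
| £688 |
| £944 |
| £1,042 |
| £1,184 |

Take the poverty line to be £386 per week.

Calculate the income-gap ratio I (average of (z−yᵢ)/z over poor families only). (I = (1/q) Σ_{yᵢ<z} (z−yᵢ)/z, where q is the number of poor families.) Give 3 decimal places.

Below z: £156, £158, £288, £306, £362 (q = 5 of N = 10).
Shortfall ratios (z−y)/z: 0.5959, 0.5907, 0.2539, 0.2073, 0.0622; sum = 1.709845.
The income-gap ratio divides by q (the poor only): 1.709845 / 5 = 0.342.

0.342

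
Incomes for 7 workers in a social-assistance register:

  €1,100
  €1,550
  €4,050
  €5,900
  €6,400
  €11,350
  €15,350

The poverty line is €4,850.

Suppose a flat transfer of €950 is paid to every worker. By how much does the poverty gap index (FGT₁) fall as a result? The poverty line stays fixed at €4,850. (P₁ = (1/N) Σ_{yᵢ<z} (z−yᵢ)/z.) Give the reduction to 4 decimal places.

Before: below the line — €1,100, €1,550, €4,050; poverty gap index (FGT₁) = 0.231222.
After the €950 transfer: below the line — €2,050, €2,500; poverty gap index (FGT₁) = 0.151694.
Reduction = 0.231222 − 0.151694 = 0.0795.

0.0795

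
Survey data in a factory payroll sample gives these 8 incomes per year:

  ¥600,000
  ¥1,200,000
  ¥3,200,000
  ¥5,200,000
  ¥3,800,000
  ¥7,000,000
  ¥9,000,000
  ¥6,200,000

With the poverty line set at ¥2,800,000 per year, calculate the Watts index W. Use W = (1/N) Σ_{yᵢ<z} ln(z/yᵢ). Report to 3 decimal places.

Below z: ¥600,000, ¥1,200,000 (q = 2 of N = 8).
ln(z/y) terms: ln(2800000/600000) = 1.5404; ln(2800000/1200000) = 0.8473.
W = 2.387743 / 8 = 0.298.

0.298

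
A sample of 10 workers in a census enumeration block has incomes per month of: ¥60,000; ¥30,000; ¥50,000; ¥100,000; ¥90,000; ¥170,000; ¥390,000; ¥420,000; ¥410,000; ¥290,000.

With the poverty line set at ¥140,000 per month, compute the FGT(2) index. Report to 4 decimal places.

0.1566

Poor units: ¥30,000, ¥50,000, ¥60,000, ¥90,000, ¥100,000 (q = 5 of N = 10).
Shortfall ratios: (140000−30000)/140000 = 0.7857; (140000−50000)/140000 = 0.6429; (140000−60000)/140000 = 0.5714; (140000−90000)/140000 = 0.3571; (140000−100000)/140000 = 0.2857.
Squared: 0.6173; 0.4133; 0.3265; 0.1276; 0.0816.
Sum = 1.566327; P₂ = 1.566327 / 10 = 0.1566.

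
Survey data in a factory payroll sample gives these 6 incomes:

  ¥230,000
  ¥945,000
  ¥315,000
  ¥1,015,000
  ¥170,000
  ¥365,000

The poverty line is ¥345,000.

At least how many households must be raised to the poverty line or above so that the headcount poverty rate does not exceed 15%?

3 of the 6 households are poor, so H = 3/6 = 0.500.
A headcount ratio of at most 15% allows at most ⌊0.15 × 6⌋ = 0 poor households.
So at least 3 − 0 = 3 must be lifted.

3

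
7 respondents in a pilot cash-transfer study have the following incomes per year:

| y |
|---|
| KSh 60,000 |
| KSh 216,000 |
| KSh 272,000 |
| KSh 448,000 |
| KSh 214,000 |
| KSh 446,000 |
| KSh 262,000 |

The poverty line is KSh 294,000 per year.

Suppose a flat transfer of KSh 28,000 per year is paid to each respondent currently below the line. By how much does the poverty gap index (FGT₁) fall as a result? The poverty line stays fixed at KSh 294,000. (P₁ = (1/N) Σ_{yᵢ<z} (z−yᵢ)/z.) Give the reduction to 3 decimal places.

Before: below the line — KSh 60,000, KSh 214,000, KSh 216,000, KSh 262,000, KSh 272,000; poverty gap index (FGT₁) = 0.21672.
After the KSh 28,000 transfer: below the line — KSh 88,000, KSh 242,000, KSh 244,000, KSh 290,000; poverty gap index (FGT₁) = 0.15160.
Reduction = 0.21672 − 0.15160 = 0.065.

0.065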